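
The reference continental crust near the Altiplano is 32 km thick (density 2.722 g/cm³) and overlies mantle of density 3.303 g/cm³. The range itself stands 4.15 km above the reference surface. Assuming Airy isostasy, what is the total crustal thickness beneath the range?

55.6 km

Root depth r = h ρ_c / (ρ_m − ρ_c) = 4.15 km × 2.722 / 0.581 = 19.44 km.
Total thickness = T + h + r = 32 km + 4.15 km + 19.44 km = 55.6 km.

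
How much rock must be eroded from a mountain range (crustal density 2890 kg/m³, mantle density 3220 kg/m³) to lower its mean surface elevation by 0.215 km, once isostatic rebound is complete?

Net drop Δ = e − u = e − e ρ_c/ρ_m = e (ρ_m − ρ_c)/ρ_m.
e = Δ ρ_m/(ρ_m − ρ_c) = 0.215 km × 3220/330 = 2.1 km.

2.1 km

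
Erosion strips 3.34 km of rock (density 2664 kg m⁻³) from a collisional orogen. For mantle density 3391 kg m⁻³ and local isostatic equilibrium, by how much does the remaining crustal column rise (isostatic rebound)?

2.62 km

Unloading: uplift u = e ρ_c/ρ_m = 3.34 km × 2664/3391 = 2.62 km.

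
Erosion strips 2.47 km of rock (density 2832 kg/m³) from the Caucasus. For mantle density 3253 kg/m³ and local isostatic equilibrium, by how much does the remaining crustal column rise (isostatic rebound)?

Unloading: uplift u = e ρ_c/ρ_m = 2.47 km × 2832/3253 = 2.15 km.

2.15 km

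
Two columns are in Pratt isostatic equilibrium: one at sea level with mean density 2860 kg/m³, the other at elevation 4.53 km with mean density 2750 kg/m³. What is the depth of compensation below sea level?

113 km

ρ_ref D = ρ (D + h) → D (ρ_ref − ρ) = ρ h.
D = ρ h/(ρ_ref − ρ) = 2750 × 4.53 km/(2860 − 2750) = 113 km.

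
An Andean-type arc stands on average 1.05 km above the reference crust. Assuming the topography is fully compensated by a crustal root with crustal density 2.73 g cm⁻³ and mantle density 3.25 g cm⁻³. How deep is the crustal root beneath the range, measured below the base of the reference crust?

5.51 km

Isostatic balance requires: the weight of the topography is balanced by the buoyancy of the root, ρ_c h = (ρ_m − ρ_c) r.
r = h · ρ_c / (ρ_m − ρ_c) = 1.05 km × 2.73 / (3.25 − 2.73) = 5.51 km.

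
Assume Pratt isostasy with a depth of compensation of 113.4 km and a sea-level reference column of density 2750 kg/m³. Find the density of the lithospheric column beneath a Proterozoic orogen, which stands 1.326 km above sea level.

Pratt balance: ρ_ref D = ρ (D + h).
ρ = ρ_ref D/(D + h) = 2750 × 113.4 km/(113.4 km + 1.326 km) = 2720 kg/m³.

2720 kg/m³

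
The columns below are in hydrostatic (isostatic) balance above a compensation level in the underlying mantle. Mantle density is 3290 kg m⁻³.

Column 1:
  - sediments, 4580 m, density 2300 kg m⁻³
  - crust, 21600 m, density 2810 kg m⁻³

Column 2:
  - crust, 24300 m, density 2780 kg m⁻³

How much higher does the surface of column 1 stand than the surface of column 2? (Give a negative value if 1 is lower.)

763 m

For any compensation level in the mantle, the mantle terms cancel and isostasy reduces to e = (Σt_1 − Σt_2) − (Σ(ρt)_1 − Σ(ρt)_2) / ρ_m.
Σt_1 = 26180 m; Σt_2 = 24300 m; Σ(ρt)_1 = 71230000; Σ(ρt)_2 = 67554000 (in m·kg m⁻³).
e = (26180 − 24300) − (71230000 − 67554000) / 3290 = 763 m.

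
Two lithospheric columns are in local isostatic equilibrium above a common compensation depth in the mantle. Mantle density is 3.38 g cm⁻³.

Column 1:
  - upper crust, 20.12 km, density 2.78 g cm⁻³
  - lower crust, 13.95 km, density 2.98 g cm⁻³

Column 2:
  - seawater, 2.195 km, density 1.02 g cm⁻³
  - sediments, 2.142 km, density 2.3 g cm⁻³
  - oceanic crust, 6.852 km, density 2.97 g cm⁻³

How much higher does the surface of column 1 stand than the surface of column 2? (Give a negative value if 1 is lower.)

For any compensation level in the mantle, the mantle terms cancel and isostasy reduces to e = (Σt_1 − Σt_2) − (Σ(ρt)_1 − Σ(ρt)_2) / ρ_m.
Σt_1 = 34.07 km; Σt_2 = 11.189 km; Σ(ρt)_1 = 97.5046; Σ(ρt)_2 = 27.51594 (in km·g cm⁻³).
e = (34.07 − 11.189) − (97.5046 − 27.51594) / 3.38 = 2.17 km.

2.17 km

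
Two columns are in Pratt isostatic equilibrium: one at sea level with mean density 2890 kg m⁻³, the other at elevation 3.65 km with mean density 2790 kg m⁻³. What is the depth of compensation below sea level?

ρ_ref D = ρ (D + h) → D (ρ_ref − ρ) = ρ h.
D = ρ h/(ρ_ref − ρ) = 2790 × 3.65 km/(2890 − 2790) = 102 km.

102 km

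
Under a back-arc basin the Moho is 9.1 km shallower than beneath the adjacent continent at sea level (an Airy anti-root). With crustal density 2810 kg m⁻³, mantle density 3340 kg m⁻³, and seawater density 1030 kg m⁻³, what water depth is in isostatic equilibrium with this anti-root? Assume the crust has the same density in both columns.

Replacing a thickness d of crust by seawater at the top must be balanced by replacing crust with mantle at the base: d (ρ_c − ρ_w) = a (ρ_m − ρ_c).
d = a (ρ_m − ρ_c)/(ρ_c − ρ_w) = 9.1 km × 530/1780 = 2.71 km.

2.71 km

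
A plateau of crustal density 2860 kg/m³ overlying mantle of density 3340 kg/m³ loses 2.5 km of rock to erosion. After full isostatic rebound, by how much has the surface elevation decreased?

Rebound u = e ρ_c/ρ_m = 2.5 km × 2860/3340 = 2.141 km.
Net surface drop = e − u = 2.5 km − 2.141 km = e (ρ_m − ρ_c)/ρ_m = 0.359 km.

0.359 km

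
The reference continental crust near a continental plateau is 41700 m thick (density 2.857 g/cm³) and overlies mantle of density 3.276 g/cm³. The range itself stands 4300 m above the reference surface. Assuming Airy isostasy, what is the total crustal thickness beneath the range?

Root depth r = h ρ_c / (ρ_m − ρ_c) = 4300 m × 2.857 / 0.419 = 29320 m.
Total thickness = T + h + r = 41700 m + 4300 m + 29320 m = 75300 m.

75300 m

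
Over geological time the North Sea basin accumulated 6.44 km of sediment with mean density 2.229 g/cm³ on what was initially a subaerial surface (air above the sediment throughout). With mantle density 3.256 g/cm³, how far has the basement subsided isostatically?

4.41 km

Subaerial load: s = t ρ_sed / ρ_m = 6.44 km × 2.229/3.256 = 4.41 km.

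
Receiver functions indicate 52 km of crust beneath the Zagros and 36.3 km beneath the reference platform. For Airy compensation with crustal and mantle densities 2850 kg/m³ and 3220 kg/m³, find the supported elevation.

1.8 km

Excess crust Δ = 52 km − 36.3 km = 15.7 km, split between elevation h and root r with h + r = Δ.
Airy balance ρ_c h = (ρ_m − ρ_c) r gives r = h ρ_c/(ρ_m − ρ_c), so h (1 + ρ_c/(ρ_m − ρ_c)) = Δ, i.e. h = Δ (ρ_m − ρ_c)/ρ_m.
h = 15.7 km × 370/3220 = 1.8 km.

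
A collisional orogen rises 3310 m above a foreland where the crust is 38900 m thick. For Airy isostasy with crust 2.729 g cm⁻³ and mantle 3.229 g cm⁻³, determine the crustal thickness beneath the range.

60300 m

Root depth r = h ρ_c / (ρ_m − ρ_c) = 3310 m × 2.729 / 0.5 = 18070 m.
Total thickness = T + h + r = 38900 m + 3310 m + 18070 m = 60300 m.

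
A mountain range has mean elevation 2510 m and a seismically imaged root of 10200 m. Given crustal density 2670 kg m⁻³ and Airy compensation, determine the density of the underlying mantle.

Airy balance: ρ_c h = (ρ_m − ρ_c) r → ρ_m = ρ_c (1 + h/r).
ρ_m = 2670 × (1 + 2510 m/10200 m) = 3330 kg m⁻³.

3330 kg m⁻³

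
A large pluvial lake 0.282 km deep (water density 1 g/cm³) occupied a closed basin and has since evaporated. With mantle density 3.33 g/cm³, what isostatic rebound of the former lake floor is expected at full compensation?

0.0847 km

u = d ρ_w/ρ_m = 0.282 km × 1/3.33 = 0.0847 km.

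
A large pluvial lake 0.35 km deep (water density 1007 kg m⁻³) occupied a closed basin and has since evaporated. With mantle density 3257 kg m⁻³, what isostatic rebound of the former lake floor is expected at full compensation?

u = d ρ_w/ρ_m = 0.35 km × 1007/3257 = 0.108 km.

0.108 km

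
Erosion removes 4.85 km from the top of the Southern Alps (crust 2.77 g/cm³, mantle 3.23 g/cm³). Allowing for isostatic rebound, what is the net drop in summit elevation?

0.691 km

Rebound u = e ρ_c/ρ_m = 4.85 km × 2.77/3.23 = 4.159 km.
Net surface drop = e − u = 4.85 km − 4.159 km = e (ρ_m − ρ_c)/ρ_m = 0.691 km.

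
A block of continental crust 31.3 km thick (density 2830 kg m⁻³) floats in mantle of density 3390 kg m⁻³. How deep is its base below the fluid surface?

26.1 km

Draft d = t ρ_obj/ρ_fluid = 31.3 km × 2830/3390 = 26.1 km.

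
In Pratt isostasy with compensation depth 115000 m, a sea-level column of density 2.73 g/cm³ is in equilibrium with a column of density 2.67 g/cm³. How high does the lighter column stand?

ρ_ref D = ρ (D + h) → h = D (ρ_ref − ρ)/ρ.
h = 115000 m × (2.73 − 2.67)/2.67 = 2580 m.

2580 m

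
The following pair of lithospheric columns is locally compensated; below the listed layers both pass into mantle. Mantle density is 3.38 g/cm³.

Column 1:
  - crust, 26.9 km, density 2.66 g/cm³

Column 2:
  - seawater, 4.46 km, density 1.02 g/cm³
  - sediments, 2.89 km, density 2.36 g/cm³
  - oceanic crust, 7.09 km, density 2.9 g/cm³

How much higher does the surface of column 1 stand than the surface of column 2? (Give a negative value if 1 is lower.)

For any compensation level in the mantle, the mantle terms cancel and isostasy reduces to e = (Σt_1 − Σt_2) − (Σ(ρt)_1 − Σ(ρt)_2) / ρ_m.
Σt_1 = 26.9 km; Σt_2 = 14.44 km; Σ(ρt)_1 = 71.554; Σ(ρt)_2 = 31.9306 (in km·g/cm³).
e = (26.9 − 14.44) − (71.554 − 31.9306) / 3.38 = 0.737 km.

0.737 km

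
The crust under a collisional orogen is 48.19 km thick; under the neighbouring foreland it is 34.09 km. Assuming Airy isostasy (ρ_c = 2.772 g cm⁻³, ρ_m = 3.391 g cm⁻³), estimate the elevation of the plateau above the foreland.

Excess crust Δ = 48.19 km − 34.09 km = 14.1 km, split between elevation h and root r with h + r = Δ.
Airy balance ρ_c h = (ρ_m − ρ_c) r gives r = h ρ_c/(ρ_m − ρ_c), so h (1 + ρ_c/(ρ_m − ρ_c)) = Δ, i.e. h = Δ (ρ_m − ρ_c)/ρ_m.
h = 14.1 km × 0.619/3.391 = 2.57 km.

2.57 km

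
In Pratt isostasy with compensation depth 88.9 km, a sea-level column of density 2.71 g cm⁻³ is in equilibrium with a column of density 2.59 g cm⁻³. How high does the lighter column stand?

4.12 km

ρ_ref D = ρ (D + h) → h = D (ρ_ref − ρ)/ρ.
h = 88.9 km × (2.71 − 2.59)/2.59 = 4.12 km.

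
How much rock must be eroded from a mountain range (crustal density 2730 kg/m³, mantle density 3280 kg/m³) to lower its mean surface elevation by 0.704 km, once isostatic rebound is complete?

Net drop Δ = e − u = e − e ρ_c/ρ_m = e (ρ_m − ρ_c)/ρ_m.
e = Δ ρ_m/(ρ_m − ρ_c) = 0.704 km × 3280/550 = 4.2 km.

4.2 km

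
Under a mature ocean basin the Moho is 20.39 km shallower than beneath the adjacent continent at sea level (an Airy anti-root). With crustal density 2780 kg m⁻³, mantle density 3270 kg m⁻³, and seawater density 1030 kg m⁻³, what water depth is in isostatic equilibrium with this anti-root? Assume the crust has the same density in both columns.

5.71 km

Replacing a thickness d of crust by seawater at the top must be balanced by replacing crust with mantle at the base: d (ρ_c − ρ_w) = a (ρ_m − ρ_c).
d = a (ρ_m − ρ_c)/(ρ_c − ρ_w) = 20.39 km × 490/1750 = 5.71 km.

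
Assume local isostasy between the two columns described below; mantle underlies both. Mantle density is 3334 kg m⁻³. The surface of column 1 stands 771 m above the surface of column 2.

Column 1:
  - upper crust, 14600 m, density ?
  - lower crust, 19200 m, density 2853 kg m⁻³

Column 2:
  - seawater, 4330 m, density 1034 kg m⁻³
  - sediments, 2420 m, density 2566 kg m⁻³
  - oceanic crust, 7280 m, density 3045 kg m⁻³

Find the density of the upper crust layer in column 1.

2840 kg m⁻³

Take the compensation level at the base of the deeper column (depth z_c below the surface of column 1) and equate Σ ρ_i t_i down to z_c; mantle fills any gap and the z_c terms cancel.
Column 1: 14600×ρ + 19200×2853 + (z_c − 33800)×3334
Column 2: 771×0 + 4330×1034 + 2420×2566 + 7280×3045 + (z_c − 771 − 14030)×3334
The z_c×3334 term appears on both sides and cancels. Collect the known terms of each column as K = Σ(ρt)_known − 3334 × (depth of known layers): K_1 = 54777600 − 3334×33800 = −57911600; K_2 = 32854540 − 3334×(771 + 14030) = −16491994.
Balance: K_1 + 14600×ρ = K_2, so ρ = (K_2 − K_1)/14600 = 41419600/14600 = 2840 kg m⁻³.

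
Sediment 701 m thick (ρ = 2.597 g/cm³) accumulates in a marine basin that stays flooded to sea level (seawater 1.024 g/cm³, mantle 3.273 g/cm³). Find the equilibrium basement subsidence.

490 m

Submarine loading: the sediment displaces seawater, and the subsidence is in turn flooded, so s (ρ_m − ρ_w) = t (ρ_sed − ρ_w).
s = 701 m × (2.597 − 1.024) / (3.273 − 1.024) = 490 m.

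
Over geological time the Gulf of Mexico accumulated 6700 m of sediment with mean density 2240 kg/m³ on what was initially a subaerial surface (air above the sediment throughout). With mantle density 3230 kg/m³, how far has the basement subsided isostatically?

4650 m

Subaerial load: s = t ρ_sed / ρ_m = 6700 m × 2240/3230 = 4650 m.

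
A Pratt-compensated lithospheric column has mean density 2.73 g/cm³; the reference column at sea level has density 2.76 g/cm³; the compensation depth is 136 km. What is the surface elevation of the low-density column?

1.49 km

ρ_ref D = ρ (D + h) → h = D (ρ_ref − ρ)/ρ.
h = 136 km × (2.76 − 2.73)/2.73 = 1.49 km.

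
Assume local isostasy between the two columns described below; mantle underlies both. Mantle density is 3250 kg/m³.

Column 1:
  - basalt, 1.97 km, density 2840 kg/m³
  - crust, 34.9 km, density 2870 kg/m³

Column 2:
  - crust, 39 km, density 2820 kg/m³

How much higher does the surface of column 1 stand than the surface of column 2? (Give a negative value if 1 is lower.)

For any compensation level in the mantle, the mantle terms cancel and isostasy reduces to e = (Σt_1 − Σt_2) − (Σ(ρt)_1 − Σ(ρt)_2) / ρ_m.
Σt_1 = 36.87 km; Σt_2 = 39 km; Σ(ρt)_1 = 105757.8; Σ(ρt)_2 = 109980 (in km·kg/m³).
e = (36.87 − 39) − (105757.8 − 109980) / 3250 = −0.831 km.

−0.831 km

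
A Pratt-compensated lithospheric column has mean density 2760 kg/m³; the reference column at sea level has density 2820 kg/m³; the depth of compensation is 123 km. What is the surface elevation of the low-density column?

2.67 km

ρ_ref D = ρ (D + h) → h = D (ρ_ref − ρ)/ρ.
h = 123 km × (2820 − 2760)/2760 = 2.67 km.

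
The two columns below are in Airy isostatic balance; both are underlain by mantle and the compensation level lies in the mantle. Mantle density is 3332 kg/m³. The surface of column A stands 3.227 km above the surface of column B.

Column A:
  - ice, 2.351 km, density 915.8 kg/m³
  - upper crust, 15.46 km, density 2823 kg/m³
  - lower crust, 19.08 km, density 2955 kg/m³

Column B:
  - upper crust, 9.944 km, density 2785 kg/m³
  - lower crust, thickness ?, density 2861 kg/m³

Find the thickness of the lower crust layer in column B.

Take the compensation level at the base of the deeper column (depth z_c below the surface of column A) and equate Σ ρ_i t_i down to z_c; mantle fills any gap and the z_c terms cancel.
Column A: 2.351×915.8 + 15.46×2823 + 19.08×2955 + (z_c − 36.891)×3332
Column B: 3.227×0 + 9.944×2785 + x×2861 + (z_c − 3.227 − 9.944 − x)×3332
The z_c×3332 term appears on both sides and cancels. Collect the known terms of each column as K = Σ(ρt)_known − 3332 × (depth of known layers): K_A = 102178.026 − 3332×36.891 = −20742.7862; K_B = 27694.04 − 3332×(3.227 + 9.944) = −16191.732.
Balance: K_A = K_B − x×(3332 − 2861), so x = (K_B − K_A)/(3332 − 2861) = 4551.05/471 = 9.66 km.

9.66 km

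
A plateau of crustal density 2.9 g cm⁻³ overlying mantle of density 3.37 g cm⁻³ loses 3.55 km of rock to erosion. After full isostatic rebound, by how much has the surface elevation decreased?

Rebound u = e ρ_c/ρ_m = 3.55 km × 2.9/3.37 = 3.055 km.
Net surface drop = e − u = 3.55 km − 3.055 km = e (ρ_m − ρ_c)/ρ_m = 0.495 km.

0.495 km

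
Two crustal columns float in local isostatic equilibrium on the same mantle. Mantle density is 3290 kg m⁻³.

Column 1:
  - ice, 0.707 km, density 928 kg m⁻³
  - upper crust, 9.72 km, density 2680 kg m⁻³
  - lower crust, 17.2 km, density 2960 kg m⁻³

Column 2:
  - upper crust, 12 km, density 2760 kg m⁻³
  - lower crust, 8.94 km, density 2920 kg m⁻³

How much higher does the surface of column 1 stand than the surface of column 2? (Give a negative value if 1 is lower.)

1.1 km

For any compensation level in the mantle, the mantle terms cancel and isostasy reduces to e = (Σt_1 − Σt_2) − (Σ(ρt)_1 − Σ(ρt)_2) / ρ_m.
Σt_1 = 27.627 km; Σt_2 = 20.94 km; Σ(ρt)_1 = 77617.696; Σ(ρt)_2 = 59224.8 (in km·kg m⁻³).
e = (27.627 − 20.94) − (77617.696 − 59224.8) / 3290 = 1.1 km.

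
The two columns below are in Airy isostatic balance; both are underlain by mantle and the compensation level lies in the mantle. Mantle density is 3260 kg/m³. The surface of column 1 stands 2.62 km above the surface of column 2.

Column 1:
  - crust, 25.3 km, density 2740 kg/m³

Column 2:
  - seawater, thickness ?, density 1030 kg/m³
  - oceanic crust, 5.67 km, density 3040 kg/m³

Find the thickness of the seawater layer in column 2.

1.51 km

Take the compensation level at the base of the deeper column (depth z_c below the surface of column 1) and equate Σ ρ_i t_i down to z_c; mantle fills any gap and the z_c terms cancel.
Column 1: 25.3×2740 + (z_c − 25.3)×3260
Column 2: 2.62×0 + x×1030 + 5.67×3040 + (z_c − 2.62 − 5.67 − x)×3260
The z_c×3260 term appears on both sides and cancels. Collect the known terms of each column as K = Σ(ρt)_known − 3260 × (depth of known layers): K_1 = 69322 − 3260×25.3 = −13156; K_2 = 17236.8 − 3260×(2.62 + 5.67) = −9788.6.
Balance: K_1 = K_2 − x×(3260 − 1030), so x = (K_2 − K_1)/(3260 − 1030) = 3367.4/2230 = 1.51 km.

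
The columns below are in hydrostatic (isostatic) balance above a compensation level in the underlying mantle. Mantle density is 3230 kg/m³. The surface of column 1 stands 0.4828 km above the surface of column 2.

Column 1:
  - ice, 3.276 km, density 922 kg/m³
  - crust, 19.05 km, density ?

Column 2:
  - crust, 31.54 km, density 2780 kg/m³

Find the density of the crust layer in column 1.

Take the compensation level at the base of the deeper column (depth z_c below the surface of column 1) and equate Σ ρ_i t_i down to z_c; mantle fills any gap and the z_c terms cancel.
Column 1: 3.276×922 + 19.05×ρ + (z_c − 22.326)×3230
Column 2: 0.4828×0 + 31.54×2780 + (z_c − 0.4828 − 31.54)×3230
The z_c×3230 term appears on both sides and cancels. Collect the known terms of each column as K = Σ(ρt)_known − 3230 × (depth of known layers): K_1 = 3020.472 − 3230×22.326 = −69092.508; K_2 = 87681.2 − 3230×(0.4828 + 31.54) = −15752.444.
Balance: K_1 + 19.05×ρ = K_2, so ρ = (K_2 − K_1)/19.05 = 53340.1/19.05 = 2800 kg/m³.

2800 kg/m³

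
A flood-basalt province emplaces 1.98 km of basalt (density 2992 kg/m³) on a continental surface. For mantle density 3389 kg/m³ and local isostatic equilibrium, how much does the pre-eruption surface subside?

1.75 km

Subaerial loading: s = t ρ_load / ρ_m.
s = 1.98 km × 2992/3389 = 1.75 km.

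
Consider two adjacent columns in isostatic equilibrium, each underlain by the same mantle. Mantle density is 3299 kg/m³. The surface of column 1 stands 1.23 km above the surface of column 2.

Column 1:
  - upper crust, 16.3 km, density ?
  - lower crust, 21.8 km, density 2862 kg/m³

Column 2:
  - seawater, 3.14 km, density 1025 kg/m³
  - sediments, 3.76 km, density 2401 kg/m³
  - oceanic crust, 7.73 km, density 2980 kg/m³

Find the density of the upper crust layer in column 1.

Take the compensation level at the base of the deeper column (depth z_c below the surface of column 1) and equate Σ ρ_i t_i down to z_c; mantle fills any gap and the z_c terms cancel.
Column 1: 16.3×ρ + 21.8×2862 + (z_c − 38.1)×3299
Column 2: 1.23×0 + 3.14×1025 + 3.76×2401 + 7.73×2980 + (z_c − 1.23 − 14.63)×3299
The z_c×3299 term appears on both sides and cancels. Collect the known terms of each column as K = Σ(ρt)_known − 3299 × (depth of known layers): K_1 = 62391.6 − 3299×38.1 = −63300.3; K_2 = 35281.66 − 3299×(1.23 + 14.63) = −17040.48.
Balance: K_1 + 16.3×ρ = K_2, so ρ = (K_2 − K_1)/16.3 = 46259.8/16.3 = 2840 kg/m³.

2840 kg/m³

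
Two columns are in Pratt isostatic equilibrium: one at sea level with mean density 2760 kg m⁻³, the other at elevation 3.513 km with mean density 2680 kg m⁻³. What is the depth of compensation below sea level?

118 km

ρ_ref D = ρ (D + h) → D (ρ_ref − ρ) = ρ h.
D = ρ h/(ρ_ref − ρ) = 2680 × 3.513 km/(2760 − 2680) = 118 km.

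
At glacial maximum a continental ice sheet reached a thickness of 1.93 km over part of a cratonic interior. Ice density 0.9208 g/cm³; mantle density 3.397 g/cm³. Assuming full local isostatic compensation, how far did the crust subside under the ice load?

By Archimedes' principle applied to the lithosphere: the ice load ρ_ice t is balanced by mantle displaced below, ρ_m s.
s = t ρ_ice / ρ_m = 1.93 km × 0.9208/3.397 = 0.523 km.

0.523 km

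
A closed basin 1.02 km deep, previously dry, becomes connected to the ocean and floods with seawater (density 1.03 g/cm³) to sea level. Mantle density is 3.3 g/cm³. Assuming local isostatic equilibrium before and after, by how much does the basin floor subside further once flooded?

0.463 km

After flooding the water column is d + s deep. Its weight must equal the weight of mantle displaced by the extra subsidence s: (d + s) ρ_w = s ρ_m.
s = d ρ_w / (ρ_m − ρ_w) = 1.02 km × 1.03/(3.3 − 1.03) = 0.463 km.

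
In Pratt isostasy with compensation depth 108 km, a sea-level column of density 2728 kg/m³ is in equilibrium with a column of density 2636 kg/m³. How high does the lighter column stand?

3.77 km

ρ_ref D = ρ (D + h) → h = D (ρ_ref − ρ)/ρ.
h = 108 km × (2728 − 2636)/2636 = 3.77 km.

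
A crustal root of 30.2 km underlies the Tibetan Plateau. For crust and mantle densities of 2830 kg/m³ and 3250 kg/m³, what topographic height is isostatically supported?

4.48 km

By Archimedes' principle applied to the lithosphere: ρ_c h = (ρ_m − ρ_c) r.
h = r (ρ_m − ρ_c) / ρ_c = 30.2 km × (3250 − 2830) / 2830 = 4.48 km.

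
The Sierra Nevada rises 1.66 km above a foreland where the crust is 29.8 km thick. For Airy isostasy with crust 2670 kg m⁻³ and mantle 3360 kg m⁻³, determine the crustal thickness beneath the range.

Root depth r = h ρ_c / (ρ_m − ρ_c) = 1.66 km × 2670 / 690 = 6.423 km.
Total thickness = T + h + r = 29.8 km + 1.66 km + 6.423 km = 37.9 km.

37.9 km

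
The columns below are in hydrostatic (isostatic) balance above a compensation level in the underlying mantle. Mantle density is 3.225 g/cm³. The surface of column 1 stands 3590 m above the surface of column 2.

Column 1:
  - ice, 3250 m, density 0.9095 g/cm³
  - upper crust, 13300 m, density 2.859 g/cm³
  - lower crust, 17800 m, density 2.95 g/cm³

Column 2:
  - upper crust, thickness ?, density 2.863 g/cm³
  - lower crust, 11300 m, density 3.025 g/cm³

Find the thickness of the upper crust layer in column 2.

9530 m

Take the compensation level at the base of the deeper column (depth z_c below the surface of column 1) and equate Σ ρ_i t_i down to z_c; mantle fills any gap and the z_c terms cancel.
Column 1: 3250×0.9095 + 13300×2.859 + 17800×2.95 + (z_c − 34350)×3.225
Column 2: 3590×0 + x×2.863 + 11300×3.025 + (z_c − 3590 − 11300 − x)×3.225
The z_c×3.225 term appears on both sides and cancels. Collect the known terms of each column as K = Σ(ρt)_known − 3.225 × (depth of known layers): K_1 = 93490.575 − 3.225×34350 = −17288.175; K_2 = 34182.5 − 3.225×(3590 + 11300) = −13837.75.
Balance: K_1 = K_2 − x×(3.225 − 2.863), so x = (K_2 − K_1)/(3.225 − 2.863) = 3450.43/0.362 = 9530 m.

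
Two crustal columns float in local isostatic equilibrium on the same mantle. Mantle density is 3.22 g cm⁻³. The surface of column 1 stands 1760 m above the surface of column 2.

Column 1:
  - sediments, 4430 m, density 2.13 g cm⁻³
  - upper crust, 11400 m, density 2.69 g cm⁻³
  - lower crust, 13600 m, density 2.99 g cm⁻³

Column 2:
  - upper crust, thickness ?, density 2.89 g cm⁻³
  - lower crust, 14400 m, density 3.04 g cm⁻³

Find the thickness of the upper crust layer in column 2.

Take the compensation level at the base of the deeper column (depth z_c below the surface of column 1) and equate Σ ρ_i t_i down to z_c; mantle fills any gap and the z_c terms cancel.
Column 1: 4430×2.13 + 11400×2.69 + 13600×2.99 + (z_c − 29430)×3.22
Column 2: 1760×0 + x×2.89 + 14400×3.04 + (z_c − 1760 − 14400 − x)×3.22
The z_c×3.22 term appears on both sides and cancels. Collect the known terms of each column as K = Σ(ρt)_known − 3.22 × (depth of known layers): K_1 = 80765.9 − 3.22×29430 = −13998.7; K_2 = 43776 − 3.22×(1760 + 14400) = −8259.2.
Balance: K_1 = K_2 − x×(3.22 − 2.89), so x = (K_2 − K_1)/(3.22 − 2.89) = 5739.5/0.33 = 17400 m.

17400 m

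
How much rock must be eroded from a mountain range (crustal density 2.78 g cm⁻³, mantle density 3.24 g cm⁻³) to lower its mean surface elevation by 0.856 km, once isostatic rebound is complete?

Net drop Δ = e − u = e − e ρ_c/ρ_m = e (ρ_m − ρ_c)/ρ_m.
e = Δ ρ_m/(ρ_m − ρ_c) = 0.856 km × 3.24/0.46 = 6.03 km.

6.03 km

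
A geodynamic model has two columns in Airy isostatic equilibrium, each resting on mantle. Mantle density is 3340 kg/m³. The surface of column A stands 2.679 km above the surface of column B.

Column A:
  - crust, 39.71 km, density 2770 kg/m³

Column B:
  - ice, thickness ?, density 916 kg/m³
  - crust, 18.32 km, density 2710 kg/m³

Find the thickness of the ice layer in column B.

0.885 km

Take the compensation level at the base of the deeper column (depth z_c below the surface of column A) and equate Σ ρ_i t_i down to z_c; mantle fills any gap and the z_c terms cancel.
Column A: 39.71×2770 + (z_c − 39.71)×3340
Column B: 2.679×0 + x×916 + 18.32×2710 + (z_c − 2.679 − 18.32 − x)×3340
The z_c×3340 term appears on both sides and cancels. Collect the known terms of each column as K = Σ(ρt)_known − 3340 × (depth of known layers): K_A = 109996.7 − 3340×39.71 = −22634.7; K_B = 49647.2 − 3340×(2.679 + 18.32) = −20489.46.
Balance: K_A = K_B − x×(3340 − 916), so x = (K_B − K_A)/(3340 − 916) = 2145.24/2424 = 0.885 km.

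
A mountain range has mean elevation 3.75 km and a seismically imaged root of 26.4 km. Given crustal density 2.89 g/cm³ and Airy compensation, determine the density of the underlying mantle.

3.3 g/cm³

Airy balance: ρ_c h = (ρ_m − ρ_c) r → ρ_m = ρ_c (1 + h/r).
ρ_m = 2.89 × (1 + 3.75 km/26.4 km) = 3.3 g/cm³.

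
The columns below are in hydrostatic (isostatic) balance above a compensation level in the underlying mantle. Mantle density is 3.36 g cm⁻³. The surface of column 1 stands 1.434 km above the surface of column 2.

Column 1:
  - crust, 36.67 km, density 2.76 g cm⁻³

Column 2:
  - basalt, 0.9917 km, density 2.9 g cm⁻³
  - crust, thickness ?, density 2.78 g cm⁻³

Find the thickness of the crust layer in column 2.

Take the compensation level at the base of the deeper column (depth z_c below the surface of column 1) and equate Σ ρ_i t_i down to z_c; mantle fills any gap and the z_c terms cancel.
Column 1: 36.67×2.76 + (z_c − 36.67)×3.36
Column 2: 1.434×0 + 0.9917×2.9 + x×2.78 + (z_c − 1.434 − 0.9917 − x)×3.36
The z_c×3.36 term appears on both sides and cancels. Collect the known terms of each column as K = Σ(ρt)_known − 3.36 × (depth of known layers): K_1 = 101.2092 − 3.36×36.67 = −22.002; K_2 = 2.87593 − 3.36×(1.434 + 0.9917) = −5.274422.
Balance: K_1 = K_2 − x×(3.36 − 2.78), so x = (K_2 − K_1)/(3.36 − 2.78) = 16.7276/0.58 = 28.8 km.

28.8 km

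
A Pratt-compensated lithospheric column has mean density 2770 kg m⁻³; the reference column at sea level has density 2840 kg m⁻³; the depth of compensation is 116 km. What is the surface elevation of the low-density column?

2.93 km

ρ_ref D = ρ (D + h) → h = D (ρ_ref − ρ)/ρ.
h = 116 km × (2840 − 2770)/2770 = 2.93 km.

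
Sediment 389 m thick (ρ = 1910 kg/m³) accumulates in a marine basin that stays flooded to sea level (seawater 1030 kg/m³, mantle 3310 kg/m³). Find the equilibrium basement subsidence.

150 m

Submarine loading: the sediment displaces seawater, and the subsidence is in turn flooded, so s (ρ_m − ρ_w) = t (ρ_sed − ρ_w).
s = 389 m × (1910 − 1030) / (3310 − 1030) = 150 m.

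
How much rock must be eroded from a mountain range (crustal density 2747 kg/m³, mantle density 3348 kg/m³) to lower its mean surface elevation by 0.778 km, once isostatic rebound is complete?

4.33 km

Net drop Δ = e − u = e − e ρ_c/ρ_m = e (ρ_m − ρ_c)/ρ_m.
e = Δ ρ_m/(ρ_m − ρ_c) = 0.778 km × 3348/601 = 4.33 km.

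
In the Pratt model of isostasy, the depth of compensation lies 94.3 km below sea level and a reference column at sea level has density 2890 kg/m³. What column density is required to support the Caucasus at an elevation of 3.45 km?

2790 kg/m³

Pratt balance: ρ_ref D = ρ (D + h).
ρ = ρ_ref D/(D + h) = 2890 × 94.3 km/(94.3 km + 3.45 km) = 2790 kg/m³.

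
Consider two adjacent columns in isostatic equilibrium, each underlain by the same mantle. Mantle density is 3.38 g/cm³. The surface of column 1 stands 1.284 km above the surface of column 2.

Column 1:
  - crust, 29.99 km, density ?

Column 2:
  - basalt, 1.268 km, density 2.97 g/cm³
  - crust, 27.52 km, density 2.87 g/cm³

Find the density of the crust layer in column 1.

2.75 g/cm³

Take the compensation level at the base of the deeper column (depth z_c below the surface of column 1) and equate Σ ρ_i t_i down to z_c; mantle fills any gap and the z_c terms cancel.
Column 1: 29.99×ρ + (z_c − 29.99)×3.38
Column 2: 1.284×0 + 1.268×2.97 + 27.52×2.87 + (z_c − 1.284 − 28.788)×3.38
The z_c×3.38 term appears on both sides and cancels. Collect the known terms of each column as K = Σ(ρt)_known − 3.38 × (depth of known layers): K_1 = 0 − 3.38×29.99 = −101.3662; K_2 = 82.74836 − 3.38×(1.284 + 28.788) = −18.895.
Balance: K_1 + 29.99×ρ = K_2, so ρ = (K_2 − K_1)/29.99 = 82.4712/29.99 = 2.75 g/cm³.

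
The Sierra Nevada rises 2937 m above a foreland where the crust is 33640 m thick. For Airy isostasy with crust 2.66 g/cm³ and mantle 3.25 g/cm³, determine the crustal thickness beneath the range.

49800 m

Root depth r = h ρ_c / (ρ_m − ρ_c) = 2937 m × 2.66 / 0.59 = 13240 m.
Total thickness = T + h + r = 33640 m + 2937 m + 13240 m = 49800 m.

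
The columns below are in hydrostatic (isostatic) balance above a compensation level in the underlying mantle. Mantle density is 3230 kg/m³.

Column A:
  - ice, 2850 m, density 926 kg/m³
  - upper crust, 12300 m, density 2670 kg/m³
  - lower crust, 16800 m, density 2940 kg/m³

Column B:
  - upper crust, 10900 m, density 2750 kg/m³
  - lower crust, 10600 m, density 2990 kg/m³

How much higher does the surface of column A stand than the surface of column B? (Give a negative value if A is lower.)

3270 m

For any compensation level in the mantle, the mantle terms cancel and isostasy reduces to e = (Σt_A − Σt_B) − (Σ(ρt)_A − Σ(ρt)_B) / ρ_m.
Σt_A = 31950 m; Σt_B = 21500 m; Σ(ρt)_A = 84872100; Σ(ρt)_B = 61669000 (in m·kg/m³).
e = (31950 − 21500) − (84872100 − 61669000) / 3230 = 3270 m.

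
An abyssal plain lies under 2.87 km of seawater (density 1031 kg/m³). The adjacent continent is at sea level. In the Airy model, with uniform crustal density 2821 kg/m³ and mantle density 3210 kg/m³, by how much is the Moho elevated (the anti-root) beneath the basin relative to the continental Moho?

In Airy isostatic equilibrium: replacing crust with seawater at the top is compensated by replacing crust with mantle at the base: d (ρ_c − ρ_w) = a (ρ_m − ρ_c).
a = d (ρ_c − ρ_w)/(ρ_m − ρ_c) = 2.87 km × 1790/389 = 13.2 km.

13.2 km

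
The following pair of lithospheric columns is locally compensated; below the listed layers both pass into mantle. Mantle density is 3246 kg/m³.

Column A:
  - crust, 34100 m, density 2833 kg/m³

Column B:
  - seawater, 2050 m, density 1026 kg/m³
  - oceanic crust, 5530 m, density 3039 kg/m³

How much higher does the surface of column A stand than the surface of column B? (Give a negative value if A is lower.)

For any compensation level in the mantle, the mantle terms cancel and isostasy reduces to e = (Σt_A − Σt_B) − (Σ(ρt)_A − Σ(ρt)_B) / ρ_m.
Σt_A = 34100 m; Σt_B = 7580 m; Σ(ρt)_A = 96605300; Σ(ρt)_B = 18908970 (in m·kg/m³).
e = (34100 − 7580) − (96605300 − 18908970) / 3246 = 2580 m.

2580 m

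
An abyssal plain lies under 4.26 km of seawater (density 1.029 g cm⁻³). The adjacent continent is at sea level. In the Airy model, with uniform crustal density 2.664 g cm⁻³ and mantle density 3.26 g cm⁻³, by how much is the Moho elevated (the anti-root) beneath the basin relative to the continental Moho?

In Airy isostatic equilibrium: replacing crust with seawater at the top is compensated by replacing crust with mantle at the base: d (ρ_c − ρ_w) = a (ρ_m − ρ_c).
a = d (ρ_c − ρ_w)/(ρ_m − ρ_c) = 4.26 km × 1.635/0.596 = 11.7 km.

11.7 km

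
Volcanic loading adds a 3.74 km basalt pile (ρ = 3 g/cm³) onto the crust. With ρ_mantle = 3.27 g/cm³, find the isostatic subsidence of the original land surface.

Subaerial loading: s = t ρ_load / ρ_m.
s = 3.74 km × 3/3.27 = 3.43 km.

3.43 km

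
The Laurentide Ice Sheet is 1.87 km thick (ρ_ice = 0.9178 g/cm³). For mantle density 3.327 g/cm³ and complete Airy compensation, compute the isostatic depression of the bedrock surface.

0.516 km

Balancing pressure at the compensation depth: the ice load ρ_ice t is balanced by mantle displaced below, ρ_m s.
s = t ρ_ice / ρ_m = 1.87 km × 0.9178/3.327 = 0.516 km.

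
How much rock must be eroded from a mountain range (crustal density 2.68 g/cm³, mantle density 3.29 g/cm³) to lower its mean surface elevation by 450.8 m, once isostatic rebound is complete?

2430 m

Net drop Δ = e − u = e − e ρ_c/ρ_m = e (ρ_m − ρ_c)/ρ_m.
e = Δ ρ_m/(ρ_m − ρ_c) = 450.8 m × 3.29/0.61 = 2430 m.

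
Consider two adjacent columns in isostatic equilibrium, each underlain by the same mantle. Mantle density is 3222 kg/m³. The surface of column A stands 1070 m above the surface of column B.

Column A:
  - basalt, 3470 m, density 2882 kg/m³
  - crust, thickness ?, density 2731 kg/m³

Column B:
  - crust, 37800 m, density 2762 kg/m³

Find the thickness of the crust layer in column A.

40000 m

Take the compensation level at the base of the deeper column (depth z_c below the surface of column A) and equate Σ ρ_i t_i down to z_c; mantle fills any gap and the z_c terms cancel.
Column A: 3470×2882 + x×2731 + (z_c − 3470 − x)×3222
Column B: 1070×0 + 37800×2762 + (z_c − 1070 − 37800)×3222
The z_c×3222 term appears on both sides and cancels. Collect the known terms of each column as K = Σ(ρt)_known − 3222 × (depth of known layers): K_A = 10000540 − 3222×3470 = −1179800; K_B = 104403600 − 3222×(1070 + 37800) = −20835540.
Balance: K_A − x×(3222 − 2731) = K_B, so x = (K_A − K_B)/(3222 − 2731) = 19655700/491 = 40000 m.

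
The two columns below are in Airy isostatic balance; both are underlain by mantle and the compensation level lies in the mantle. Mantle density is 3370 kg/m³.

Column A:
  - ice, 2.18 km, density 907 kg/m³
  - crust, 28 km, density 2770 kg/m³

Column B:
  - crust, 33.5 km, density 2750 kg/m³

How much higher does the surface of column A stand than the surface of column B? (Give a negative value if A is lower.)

For any compensation level in the mantle, the mantle terms cancel and isostasy reduces to e = (Σt_A − Σt_B) − (Σ(ρt)_A − Σ(ρt)_B) / ρ_m.
Σt_A = 30.18 km; Σt_B = 33.5 km; Σ(ρt)_A = 79537.26; Σ(ρt)_B = 92125 (in km·kg/m³).
e = (30.18 − 33.5) − (79537.26 − 92125) / 3370 = 0.415 km.

0.415 km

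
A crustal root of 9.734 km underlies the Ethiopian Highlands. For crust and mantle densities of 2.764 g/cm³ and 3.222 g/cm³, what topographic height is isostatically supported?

1.61 km

Balancing pressure at the compensation depth: ρ_c h = (ρ_m − ρ_c) r.
h = r (ρ_m − ρ_c) / ρ_c = 9.734 km × (3.222 − 2.764) / 2.764 = 1.61 km.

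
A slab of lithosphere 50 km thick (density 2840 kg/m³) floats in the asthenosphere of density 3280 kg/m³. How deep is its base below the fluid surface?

Draft d = t ρ_obj/ρ_fluid = 50 km × 2840/3280 = 43.3 km.

43.3 km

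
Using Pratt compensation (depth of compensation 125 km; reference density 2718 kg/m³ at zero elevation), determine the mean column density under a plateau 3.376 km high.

Pratt balance: ρ_ref D = ρ (D + h).
ρ = ρ_ref D/(D + h) = 2718 × 125 km/(125 km + 3.376 km) = 2650 kg/m³.

2650 kg/m³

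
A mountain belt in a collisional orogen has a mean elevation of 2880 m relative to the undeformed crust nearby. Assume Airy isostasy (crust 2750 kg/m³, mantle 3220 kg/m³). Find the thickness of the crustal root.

Equating mass per unit area of the two columns: the weight of the topography is balanced by the buoyancy of the root, ρ_c h = (ρ_m − ρ_c) r.
r = h · ρ_c / (ρ_m − ρ_c) = 2880 m × 2750 / (3220 − 2750) = 16900 m.

16900 m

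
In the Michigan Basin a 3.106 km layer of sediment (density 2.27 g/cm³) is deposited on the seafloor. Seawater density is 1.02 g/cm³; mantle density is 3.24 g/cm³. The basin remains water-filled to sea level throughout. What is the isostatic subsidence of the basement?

1.75 km

Submarine loading: the sediment displaces seawater, and the subsidence is in turn flooded, so s (ρ_m − ρ_w) = t (ρ_sed − ρ_w).
s = 3.106 km × (2.27 − 1.02) / (3.24 − 1.02) = 1.75 km.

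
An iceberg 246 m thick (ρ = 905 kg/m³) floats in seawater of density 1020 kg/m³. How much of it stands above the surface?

Floating equilibrium: submerged depth d = t ρ_obj/ρ_fluid = 246 m × 905/1020 = 218.3 m.
Freeboard = t − d = 246 m − 218.3 m = 27.7 m.

27.7 m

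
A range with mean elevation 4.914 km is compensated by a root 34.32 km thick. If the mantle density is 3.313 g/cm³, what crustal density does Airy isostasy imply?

2.9 g/cm³

ρ_c h = (ρ_m − ρ_c) r → ρ_c (h + r) = ρ_m r → ρ_c = ρ_m r / (h + r).
ρ_c = 3.313 × 34.32 km / (4.914 km + 34.32 km) = 2.9 g/cm³.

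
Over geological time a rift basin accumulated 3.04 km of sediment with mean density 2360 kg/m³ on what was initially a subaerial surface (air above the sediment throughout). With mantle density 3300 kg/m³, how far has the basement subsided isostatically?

Subaerial load: s = t ρ_sed / ρ_m = 3.04 km × 2360/3300 = 2.17 km.

2.17 km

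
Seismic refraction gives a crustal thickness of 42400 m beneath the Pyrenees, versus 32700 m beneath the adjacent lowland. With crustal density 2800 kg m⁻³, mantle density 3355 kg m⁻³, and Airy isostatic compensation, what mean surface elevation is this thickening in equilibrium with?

1600 m

Excess crust Δ = 42400 m − 32700 m = 9700 m, split between elevation h and root r with h + r = Δ.
Airy balance ρ_c h = (ρ_m − ρ_c) r gives r = h ρ_c/(ρ_m − ρ_c), so h (1 + ρ_c/(ρ_m − ρ_c)) = Δ, i.e. h = Δ (ρ_m − ρ_c)/ρ_m.
h = 9700 m × 555/3355 = 1600 m.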